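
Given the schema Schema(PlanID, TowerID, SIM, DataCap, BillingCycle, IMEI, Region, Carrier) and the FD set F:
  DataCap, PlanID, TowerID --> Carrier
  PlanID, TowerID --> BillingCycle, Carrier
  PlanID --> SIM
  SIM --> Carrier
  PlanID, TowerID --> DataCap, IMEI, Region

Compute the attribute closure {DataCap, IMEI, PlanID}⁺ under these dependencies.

Start with {DataCap, IMEI, PlanID}.
PlanID --> SIM applies; add {SIM} → now {DataCap, IMEI, PlanID, SIM}.
SIM --> Carrier applies; add {Carrier} → now {Carrier, DataCap, IMEI, PlanID, SIM}.
No further FD applies.

{Carrier, DataCap, IMEI, PlanID, SIM}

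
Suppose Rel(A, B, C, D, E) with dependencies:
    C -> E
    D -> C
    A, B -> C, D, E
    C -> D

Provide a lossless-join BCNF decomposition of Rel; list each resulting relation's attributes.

{A, B, C}; {C, D, E}

Candidate key of the original relation: {A, B}.
{A, B, C, D, E}: {C} determines {C, D, E} here but is not a superkey — split on C -> D, E, giving {C, D, E} and {A, B, C}.
{C, D, E} has no BCNF violation.
{A, B, C} has no BCNF violation.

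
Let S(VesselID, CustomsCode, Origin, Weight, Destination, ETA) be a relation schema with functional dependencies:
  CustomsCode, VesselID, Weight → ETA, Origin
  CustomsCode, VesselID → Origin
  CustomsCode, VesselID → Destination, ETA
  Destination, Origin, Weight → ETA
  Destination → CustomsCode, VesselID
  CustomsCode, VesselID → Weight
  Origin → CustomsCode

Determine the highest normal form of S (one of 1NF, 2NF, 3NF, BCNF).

3NF

Candidate keys: {CustomsCode, VesselID}, {Destination}, {Origin, VesselID}. Prime attributes: {CustomsCode, Destination, Origin, VesselID}.
Origin → CustomsCode breaks BCNF: {Origin}⁺ = {CustomsCode, Origin}, so {Origin} is not a superkey.
But every attribute on its right side ({CustomsCode}) is prime, and the same holds for every other non-superkey FD, so 3NF still holds.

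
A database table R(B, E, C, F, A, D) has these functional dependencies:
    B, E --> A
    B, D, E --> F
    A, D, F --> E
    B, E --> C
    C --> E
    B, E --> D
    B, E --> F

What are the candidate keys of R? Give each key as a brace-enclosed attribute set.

Attributes never on any right-hand side: {B} — every candidate key must contain it.
Closure of {B, C} is {A, B, C, D, E, F}, the whole schema; {B, C} is a candidate key.
Closure of {B, E} is {A, B, C, D, E, F}, the whole schema; {B, E} is a candidate key.
Closure of {A, B, D, F} is {A, B, C, D, E, F}, the whole schema; {A, B, D, F} is a candidate key.
These are minimal and exhaustive — every other superkey contains one of them.

{A, B, D, F}, {B, C}, {B, E}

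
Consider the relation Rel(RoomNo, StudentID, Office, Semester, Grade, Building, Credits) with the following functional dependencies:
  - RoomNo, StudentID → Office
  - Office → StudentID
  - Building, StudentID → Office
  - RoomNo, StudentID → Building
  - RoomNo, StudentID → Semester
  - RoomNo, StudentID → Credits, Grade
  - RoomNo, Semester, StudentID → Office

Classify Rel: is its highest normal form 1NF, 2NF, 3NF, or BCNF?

Candidate keys: {Office, RoomNo}, {RoomNo, StudentID}. Prime attributes: {Office, RoomNo, StudentID}.
Office → StudentID: {Office}⁺ = {Office, StudentID}, which is not all of the attributes, so the left side is not a superkey — BCNF is violated.
Its right-hand attributes {StudentID} are all prime, as are those of every other non-superkey FD — the relation is in 3NF.

3NF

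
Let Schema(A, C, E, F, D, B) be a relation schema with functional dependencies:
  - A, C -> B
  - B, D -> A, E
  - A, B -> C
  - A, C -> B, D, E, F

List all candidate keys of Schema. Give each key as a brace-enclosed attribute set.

{A, B}⁺ = {A, B, C, D, E, F}, which is every attribute, so {A, B} is a candidate key.
{A, C}⁺ = {A, B, C, D, E, F}, which is every attribute, so {A, C} is a candidate key.
{B, D}⁺ = {A, B, C, D, E, F}, which is every attribute, so {B, D} is a candidate key.
Any other superkey properly contains one of these, so there are no further candidate keys.

{A, B}, {A, C}, {B, D}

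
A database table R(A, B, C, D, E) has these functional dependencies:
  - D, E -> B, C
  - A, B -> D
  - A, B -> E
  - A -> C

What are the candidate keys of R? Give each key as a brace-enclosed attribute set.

Attributes never on any right-hand side: {A} — every candidate key must contain it.
{A, B} is a candidate key since {A, B}⁺ = {A, B, C, D, E} covers every attribute.
{A, D, E} is a candidate key since {A, D, E}⁺ = {A, B, C, D, E} covers every attribute.
These are minimal and exhaustive — every other superkey contains one of them.

{A, B}, {A, D, E}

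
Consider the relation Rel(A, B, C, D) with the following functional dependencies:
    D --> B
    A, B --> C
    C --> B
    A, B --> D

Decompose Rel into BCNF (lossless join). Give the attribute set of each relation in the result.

Candidate keys of the original relation: {A, B}, {A, C}, {A, D}.
In {A, B, C, D}, {D} is not a superkey ({D}⁺ restricted to this set is {B, D}), so split on D --> B into {B, D} and {A, C, D}.
{B, D} has no BCNF violation.
{A, C, D} has no BCNF violation.

{A, C, D}; {B, D}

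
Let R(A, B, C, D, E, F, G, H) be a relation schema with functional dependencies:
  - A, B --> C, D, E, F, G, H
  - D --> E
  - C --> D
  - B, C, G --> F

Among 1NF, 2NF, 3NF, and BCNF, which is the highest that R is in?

Candidate key: {A, B}. Prime attributes: {A, B}.
D --> E: {D}⁺ = {D, E}, which is not all of the attributes, so the left side is not a superkey — BCNF is violated.
D --> E has non-prime {E} on the right and a non-superkey on the left, so 3NF fails.
Checking every proper subset of each key, none determines a non-prime attribute — 2NF is satisfied.

2NF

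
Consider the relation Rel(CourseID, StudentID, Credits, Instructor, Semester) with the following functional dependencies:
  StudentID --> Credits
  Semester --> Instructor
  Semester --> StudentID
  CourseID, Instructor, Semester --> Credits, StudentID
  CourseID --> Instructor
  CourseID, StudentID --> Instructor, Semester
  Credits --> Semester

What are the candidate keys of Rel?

{CourseID, Credits}, {CourseID, Semester}, {CourseID, StudentID}

Attributes never on any right-hand side: {CourseID} — every candidate key must contain it.
{CourseID, Credits}⁺ = {CourseID, Credits, Instructor, Semester, StudentID} — all of the relation — so {CourseID, Credits} is a candidate key.
{CourseID, Semester}⁺ = {CourseID, Credits, Instructor, Semester, StudentID} — all of the relation — so {CourseID, Semester} is a candidate key.
{CourseID, StudentID}⁺ = {CourseID, Credits, Instructor, Semester, StudentID} — all of the relation — so {CourseID, StudentID} is a candidate key.
Any other superkey properly contains one of these, so there are no further candidate keys.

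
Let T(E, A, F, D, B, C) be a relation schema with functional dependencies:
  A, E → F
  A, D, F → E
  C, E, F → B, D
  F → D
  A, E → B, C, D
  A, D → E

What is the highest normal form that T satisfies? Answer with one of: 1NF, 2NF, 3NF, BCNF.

2NF

Candidate keys: {A, D}, {A, E}, {A, F}. Prime attributes: {A, D, E, F}.
C, E, F → B, D breaks BCNF: {C, E, F}⁺ = {B, C, D, E, F}, so {C, E, F} is not a superkey.
C, E, F → B, D determines the non-prime attribute {B} from a non-superkey — 3NF is violated.
No non-prime attribute depends on a proper subset of any candidate key, so 2NF holds.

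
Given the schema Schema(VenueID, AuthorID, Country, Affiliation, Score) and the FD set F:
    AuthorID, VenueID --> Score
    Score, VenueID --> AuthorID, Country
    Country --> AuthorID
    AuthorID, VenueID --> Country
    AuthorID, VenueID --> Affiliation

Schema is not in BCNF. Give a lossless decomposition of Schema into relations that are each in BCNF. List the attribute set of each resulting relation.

{Affiliation, Country, Score, VenueID}; {AuthorID, Country}

Candidate keys of the original relation: {AuthorID, VenueID}, {Country, VenueID}, {Score, VenueID}.
Within {Affiliation, AuthorID, Country, Score, VenueID}: {Country}⁺ ∩ {Affiliation, AuthorID, Country, Score, VenueID} = {AuthorID, Country}, not the whole set, so Country --> AuthorID violates BCNF; decompose into {AuthorID, Country} and {Affiliation, Country, Score, VenueID}.
{AuthorID, Country} is in BCNF.
{Affiliation, Country, Score, VenueID} is in BCNF.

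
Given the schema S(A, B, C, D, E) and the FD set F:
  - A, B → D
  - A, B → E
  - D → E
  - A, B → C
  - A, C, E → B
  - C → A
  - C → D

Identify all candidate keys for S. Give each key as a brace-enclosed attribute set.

{C}⁺ = {A, B, C, D, E} — all of the relation — so {C} is a candidate key.
{A, B}⁺ = {A, B, C, D, E} — all of the relation — so {A, B} is a candidate key.
These are minimal and exhaustive — every other superkey contains one of them.

{A, B}, {C}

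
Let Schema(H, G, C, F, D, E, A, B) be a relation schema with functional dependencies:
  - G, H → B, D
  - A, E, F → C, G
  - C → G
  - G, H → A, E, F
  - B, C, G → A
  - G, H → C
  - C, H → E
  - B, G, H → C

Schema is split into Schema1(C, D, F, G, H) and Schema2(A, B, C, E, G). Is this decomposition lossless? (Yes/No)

No

The shared attributes are {C, G} and {C, G}⁺ = {C, G}.
The closure covers neither Schema1 nor Schema2 entirely; the join is not lossless.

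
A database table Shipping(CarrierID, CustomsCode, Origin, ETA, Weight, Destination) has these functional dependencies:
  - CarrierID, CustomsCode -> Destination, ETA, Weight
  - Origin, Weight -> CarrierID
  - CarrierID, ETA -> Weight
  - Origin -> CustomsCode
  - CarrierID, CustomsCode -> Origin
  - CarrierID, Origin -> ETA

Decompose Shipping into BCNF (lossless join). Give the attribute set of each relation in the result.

{CarrierID, Destination, ETA, Origin}; {CarrierID, ETA, Weight}; {CustomsCode, Origin}

Candidate keys of the original relation: {CarrierID, CustomsCode}, {CarrierID, Origin}, {Origin, Weight}.
In {CarrierID, CustomsCode, Destination, ETA, Origin, Weight}, {CarrierID, ETA} is not a superkey ({CarrierID, ETA}⁺ restricted to this set is {CarrierID, ETA, Weight}), so split on CarrierID, ETA -> Weight into {CarrierID, ETA, Weight} and {CarrierID, CustomsCode, Destination, ETA, Origin}.
{CarrierID, ETA, Weight} has no BCNF violation.
In {CarrierID, CustomsCode, Destination, ETA, Origin}, {Origin} is not a superkey ({Origin}⁺ restricted to this set is {CustomsCode, Origin}), so split on Origin -> CustomsCode into {CustomsCode, Origin} and {CarrierID, Destination, ETA, Origin}.
{CustomsCode, Origin} has no BCNF violation.
{CarrierID, Destination, ETA, Origin} has no BCNF violation.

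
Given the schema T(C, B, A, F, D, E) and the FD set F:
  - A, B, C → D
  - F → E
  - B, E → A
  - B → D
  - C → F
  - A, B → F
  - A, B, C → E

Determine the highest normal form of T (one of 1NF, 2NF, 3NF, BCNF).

Candidate key: {B, C}. Prime attributes: {B, C}.
For F → E we have {F}⁺ = {E, F}; {F} is not a superkey, so BCNF fails.
Because {E} is non-prime and the left side of F → E is not a superkey, the relation is not in 3NF.
{B} is a proper subset of the key {B, C}, and {B}⁺ contains the non-prime attribute {D} — a partial dependency, so 2NF is violated.

1NF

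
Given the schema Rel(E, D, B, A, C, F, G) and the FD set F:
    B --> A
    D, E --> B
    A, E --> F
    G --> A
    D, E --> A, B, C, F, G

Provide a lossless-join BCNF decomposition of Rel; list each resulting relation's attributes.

{A, B}; {B, C, D, E, G}; {B, E, F}

Candidate key of the original relation: {D, E}.
In {A, B, C, D, E, F, G}, {B} is not a superkey ({B}⁺ restricted to this set is {A, B}), so split on B --> A into {A, B} and {B, C, D, E, F, G}.
{A, B} has no BCNF violation.
In {B, C, D, E, F, G}, {B, E} is not a superkey ({B, E}⁺ restricted to this set is {B, E, F}), so split on B, E --> F into {B, E, F} and {B, C, D, E, G}.
{B, E, F} has no BCNF violation.
{B, C, D, E, G} has no BCNF violation.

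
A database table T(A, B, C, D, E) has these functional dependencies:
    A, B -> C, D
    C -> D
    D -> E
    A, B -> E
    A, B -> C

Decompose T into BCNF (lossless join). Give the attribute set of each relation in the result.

Candidate key of the original relation: {A, B}.
In {A, B, C, D, E}, {C} is not a superkey ({C}⁺ restricted to this set is {C, D, E}), so split on C -> D, E into {C, D, E} and {A, B, C}.
In {C, D, E}, {D} is not a superkey ({D}⁺ restricted to this set is {D, E}), so split on D -> E into {D, E} and {C, D}.
{D, E} has no BCNF violation.
{C, D} has no BCNF violation.
{A, B, C} has no BCNF violation.

{A, B, C}; {C, D}; {D, E}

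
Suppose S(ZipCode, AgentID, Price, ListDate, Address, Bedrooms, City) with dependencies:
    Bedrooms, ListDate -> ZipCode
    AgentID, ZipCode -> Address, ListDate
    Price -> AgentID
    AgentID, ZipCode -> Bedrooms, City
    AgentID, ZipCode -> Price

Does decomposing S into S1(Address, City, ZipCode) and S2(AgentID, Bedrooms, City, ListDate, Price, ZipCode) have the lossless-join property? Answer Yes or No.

Common attributes: {City, ZipCode}; their closure is {City, ZipCode}.
Neither S1 nor S2 is contained in that closure, so the decomposition is lossy.

No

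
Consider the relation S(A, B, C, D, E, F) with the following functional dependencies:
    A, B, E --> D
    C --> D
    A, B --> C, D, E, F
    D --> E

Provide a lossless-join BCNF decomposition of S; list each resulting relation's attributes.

{A, B, C, F}; {C, D}; {D, E}

Candidate key of the original relation: {A, B}.
In {A, B, C, D, E, F}, {C} is not a superkey ({C}⁺ restricted to this set is {C, D, E}), so split on C --> D, E into {C, D, E} and {A, B, C, F}.
In {C, D, E}, {D} is not a superkey ({D}⁺ restricted to this set is {D, E}), so split on D --> E into {D, E} and {C, D}.
{D, E}: every determinant is a superkey — BCNF.
{C, D}: every determinant is a superkey — BCNF.
{A, B, C, F}: every determinant is a superkey — BCNF.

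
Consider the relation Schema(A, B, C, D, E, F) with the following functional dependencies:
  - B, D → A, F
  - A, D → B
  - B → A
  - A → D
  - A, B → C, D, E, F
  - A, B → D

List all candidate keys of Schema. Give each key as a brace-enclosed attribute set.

{A}, {B}

{A}⁺ = {A, B, C, D, E, F} — all of the relation — so {A} is a candidate key.
{B}⁺ = {A, B, C, D, E, F} — all of the relation — so {B} is a candidate key.
These are minimal and exhaustive — every other superkey contains one of them.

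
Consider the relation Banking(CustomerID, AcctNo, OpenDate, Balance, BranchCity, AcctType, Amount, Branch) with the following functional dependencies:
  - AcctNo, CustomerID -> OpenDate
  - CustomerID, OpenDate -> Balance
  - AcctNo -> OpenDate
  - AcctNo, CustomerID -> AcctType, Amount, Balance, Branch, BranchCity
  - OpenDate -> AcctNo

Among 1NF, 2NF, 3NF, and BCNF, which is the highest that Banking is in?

Candidate keys: {AcctNo, CustomerID}, {CustomerID, OpenDate}. Prime attributes: {AcctNo, CustomerID, OpenDate}.
AcctNo -> OpenDate breaks BCNF: {AcctNo}⁺ = {AcctNo, OpenDate}, so {AcctNo} is not a superkey.
Its right-hand attributes {OpenDate} are all prime, as are those of every other non-superkey FD — the relation is in 3NF.

3NF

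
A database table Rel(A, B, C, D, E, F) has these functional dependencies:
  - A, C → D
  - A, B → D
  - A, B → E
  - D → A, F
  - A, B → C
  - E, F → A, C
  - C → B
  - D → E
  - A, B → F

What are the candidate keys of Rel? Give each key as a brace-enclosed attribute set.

{D}⁺ = {A, B, C, D, E, F} — all of the relation — so {D} is a candidate key.
{A, B}⁺ = {A, B, C, D, E, F} — all of the relation — so {A, B} is a candidate key.
{A, C}⁺ = {A, B, C, D, E, F} — all of the relation — so {A, C} is a candidate key.
{E, F}⁺ = {A, B, C, D, E, F} — all of the relation — so {E, F} is a candidate key.
These are minimal and exhaustive — every other superkey contains one of them.

{A, B}, {A, C}, {D}, {E, F}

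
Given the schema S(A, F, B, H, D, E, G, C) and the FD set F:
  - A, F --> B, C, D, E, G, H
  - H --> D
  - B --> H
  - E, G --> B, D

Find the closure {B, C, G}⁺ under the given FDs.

{B, C, D, G, H}

Start with {B, C, G}.
B --> H applies; add {H} → now {B, C, G, H}.
H --> D applies; add {D} → now {B, C, D, G, H}.
No further FD applies.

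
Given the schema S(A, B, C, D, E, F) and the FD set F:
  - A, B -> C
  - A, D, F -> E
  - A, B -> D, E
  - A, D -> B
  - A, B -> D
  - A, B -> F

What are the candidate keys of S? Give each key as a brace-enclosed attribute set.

{A} never appears on the right of any FD, so every key must include it.
{A, B} is a candidate key since {A, B}⁺ = {A, B, C, D, E, F} covers every attribute.
{A, D} is a candidate key since {A, D}⁺ = {A, B, C, D, E, F} covers every attribute.
Any other superkey properly contains one of these, so there are no further candidate keys.

{A, B}, {A, D}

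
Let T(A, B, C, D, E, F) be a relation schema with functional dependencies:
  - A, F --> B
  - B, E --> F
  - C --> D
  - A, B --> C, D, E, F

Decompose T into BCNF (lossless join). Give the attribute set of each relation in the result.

{A, B, C, E}; {B, E, F}; {C, D}

Candidate keys of the original relation: {A, B}, {A, F}.
{A, B, C, D, E, F}: {B, E} determines {B, E, F} here but is not a superkey — split on B, E --> F, giving {B, E, F} and {A, B, C, D, E}.
{B, E, F}: every determinant is a superkey — BCNF.
{A, B, C, D, E}: {C} determines {C, D} here but is not a superkey — split on C --> D, giving {C, D} and {A, B, C, E}.
{C, D}: every determinant is a superkey — BCNF.
{A, B, C, E}: every determinant is a superkey — BCNF.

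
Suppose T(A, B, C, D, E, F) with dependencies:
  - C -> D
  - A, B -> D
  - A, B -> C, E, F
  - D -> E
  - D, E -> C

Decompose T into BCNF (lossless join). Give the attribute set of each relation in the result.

{A, B, C, F}; {C, D, E}

Candidate key of the original relation: {A, B}.
{A, B, C, D, E, F}: {C} determines {C, D, E} here but is not a superkey — split on C -> D, E, giving {C, D, E} and {A, B, C, F}.
{C, D, E} is in BCNF.
{A, B, C, F} is in BCNF.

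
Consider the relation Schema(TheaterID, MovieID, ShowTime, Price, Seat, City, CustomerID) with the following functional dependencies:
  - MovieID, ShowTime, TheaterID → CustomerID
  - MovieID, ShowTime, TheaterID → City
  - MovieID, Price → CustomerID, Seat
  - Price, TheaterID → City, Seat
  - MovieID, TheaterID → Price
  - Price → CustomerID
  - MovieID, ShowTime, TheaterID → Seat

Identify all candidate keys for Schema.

{MovieID, ShowTime, TheaterID}

Attributes never on any right-hand side: {MovieID, ShowTime, TheaterID} — every candidate key must contain all of them.
{MovieID, ShowTime, TheaterID}⁺ = {City, CustomerID, MovieID, Price, Seat, ShowTime, TheaterID}, which is every attribute, so {MovieID, ShowTime, TheaterID} is a candidate key.
No other minimal set has full closure, so this is the only candidate key.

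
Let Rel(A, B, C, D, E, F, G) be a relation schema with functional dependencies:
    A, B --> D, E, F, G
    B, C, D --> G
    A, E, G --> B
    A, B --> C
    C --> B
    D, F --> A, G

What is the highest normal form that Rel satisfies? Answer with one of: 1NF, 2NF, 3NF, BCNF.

3NF

Candidate keys: {A, B}, {A, C}, {A, E, G}, {B, D, F}, {C, D, F}, {D, E, F}. Prime attributes: {A, B, C, D, E, F, G}.
B, C, D --> G: {B, C, D}⁺ = {B, C, D, G}, which is not all of the attributes, so the left side is not a superkey — BCNF is violated.
Its right-hand attributes {G} are all prime, as are those of every other non-superkey FD — the relation is in 3NF.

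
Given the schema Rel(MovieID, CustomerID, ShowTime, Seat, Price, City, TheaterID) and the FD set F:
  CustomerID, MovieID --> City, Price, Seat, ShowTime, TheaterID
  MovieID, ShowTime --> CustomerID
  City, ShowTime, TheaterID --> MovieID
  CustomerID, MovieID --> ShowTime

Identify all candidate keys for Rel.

{City, ShowTime, TheaterID}, {CustomerID, MovieID}, {MovieID, ShowTime}

{CustomerID, MovieID}⁺ = {City, CustomerID, MovieID, Price, Seat, ShowTime, TheaterID} — all of the relation — so {CustomerID, MovieID} is a candidate key.
{MovieID, ShowTime}⁺ = {City, CustomerID, MovieID, Price, Seat, ShowTime, TheaterID} — all of the relation — so {MovieID, ShowTime} is a candidate key.
{City, ShowTime, TheaterID}⁺ = {City, CustomerID, MovieID, Price, Seat, ShowTime, TheaterID} — all of the relation — so {City, ShowTime, TheaterID} is a candidate key.
These are minimal and exhaustive — every other superkey contains one of them.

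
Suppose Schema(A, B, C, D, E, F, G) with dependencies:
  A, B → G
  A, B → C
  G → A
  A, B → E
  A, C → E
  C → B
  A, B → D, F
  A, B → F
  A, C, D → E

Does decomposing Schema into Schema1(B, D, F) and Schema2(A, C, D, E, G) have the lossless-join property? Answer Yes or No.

No

Schema1 ∩ Schema2 = {D}; its closure under F is {D}.
Neither Schema1 nor Schema2 is contained in that closure, so the decomposition is lossy.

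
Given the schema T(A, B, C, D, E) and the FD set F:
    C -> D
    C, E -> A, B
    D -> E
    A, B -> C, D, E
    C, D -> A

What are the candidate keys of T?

{C}⁺ = {A, B, C, D, E}, which is every attribute, so {C} is a candidate key.
{A, B}⁺ = {A, B, C, D, E}, which is every attribute, so {A, B} is a candidate key.
These are minimal and exhaustive — every other superkey contains one of them.

{A, B}, {C}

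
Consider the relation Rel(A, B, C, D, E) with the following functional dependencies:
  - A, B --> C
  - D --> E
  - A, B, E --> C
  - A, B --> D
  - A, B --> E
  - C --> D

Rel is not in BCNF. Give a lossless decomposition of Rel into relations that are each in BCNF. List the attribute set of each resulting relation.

{A, B, C}; {C, D}; {D, E}

Candidate key of the original relation: {A, B}.
In {A, B, C, D, E}, {D} is not a superkey ({D}⁺ restricted to this set is {D, E}), so split on D --> E into {D, E} and {A, B, C, D}.
{D, E}: every determinant is a superkey — BCNF.
In {A, B, C, D}, {C} is not a superkey ({C}⁺ restricted to this set is {C, D}), so split on C --> D into {C, D} and {A, B, C}.
{C, D}: every determinant is a superkey — BCNF.
{A, B, C}: every determinant is a superkey — BCNF.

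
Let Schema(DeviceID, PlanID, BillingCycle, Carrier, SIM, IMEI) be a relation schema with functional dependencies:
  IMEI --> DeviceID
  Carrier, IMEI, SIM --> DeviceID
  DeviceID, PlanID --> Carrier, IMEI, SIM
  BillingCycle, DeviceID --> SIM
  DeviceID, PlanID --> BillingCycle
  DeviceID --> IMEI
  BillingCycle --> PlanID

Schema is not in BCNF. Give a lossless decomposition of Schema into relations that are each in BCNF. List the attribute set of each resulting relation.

{BillingCycle, Carrier, IMEI, SIM}; {BillingCycle, PlanID}; {DeviceID, IMEI}

Candidate keys of the original relation: {BillingCycle, DeviceID}, {BillingCycle, IMEI}, {DeviceID, PlanID}, {IMEI, PlanID}.
In {BillingCycle, Carrier, DeviceID, IMEI, PlanID, SIM}, {IMEI} is not a superkey ({IMEI}⁺ restricted to this set is {DeviceID, IMEI}), so split on IMEI --> DeviceID into {DeviceID, IMEI} and {BillingCycle, Carrier, IMEI, PlanID, SIM}.
{DeviceID, IMEI}: every determinant is a superkey — BCNF.
In {BillingCycle, Carrier, IMEI, PlanID, SIM}, {BillingCycle} is not a superkey ({BillingCycle}⁺ restricted to this set is {BillingCycle, PlanID}), so split on BillingCycle --> PlanID into {BillingCycle, PlanID} and {BillingCycle, Carrier, IMEI, SIM}.
{BillingCycle, PlanID}: every determinant is a superkey — BCNF.
{BillingCycle, Carrier, IMEI, SIM}: every determinant is a superkey — BCNF.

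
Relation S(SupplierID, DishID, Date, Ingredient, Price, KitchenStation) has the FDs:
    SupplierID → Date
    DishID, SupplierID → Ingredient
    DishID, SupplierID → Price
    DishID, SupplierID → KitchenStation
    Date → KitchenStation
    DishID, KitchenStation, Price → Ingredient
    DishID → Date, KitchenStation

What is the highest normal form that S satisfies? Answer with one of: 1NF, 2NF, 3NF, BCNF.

Candidate key: {DishID, SupplierID}. Prime attributes: {DishID, SupplierID}.
For SupplierID → Date we have {SupplierID}⁺ = {Date, KitchenStation, SupplierID}; {SupplierID} is not a superkey, so BCNF fails.
SupplierID → Date has non-prime {Date} on the right and a non-superkey on the left, so 3NF fails.
Since {DishID} ⊂ {DishID, SupplierID} and {DishID}⁺ ⊇ {Date, KitchenStation} with {Date, KitchenStation} non-prime, there is a partial dependency; 2NF fails.

1NF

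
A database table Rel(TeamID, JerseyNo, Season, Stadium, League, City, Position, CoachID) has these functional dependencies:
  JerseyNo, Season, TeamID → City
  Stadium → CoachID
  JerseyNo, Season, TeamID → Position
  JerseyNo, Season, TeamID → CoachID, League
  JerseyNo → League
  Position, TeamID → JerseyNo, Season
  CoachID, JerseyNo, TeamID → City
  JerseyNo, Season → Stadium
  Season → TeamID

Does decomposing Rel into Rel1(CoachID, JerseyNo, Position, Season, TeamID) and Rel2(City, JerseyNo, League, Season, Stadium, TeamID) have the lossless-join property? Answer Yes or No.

Common attributes: {JerseyNo, Season, TeamID}; their closure is {City, CoachID, JerseyNo, League, Position, Season, Stadium, TeamID}.
This includes all of Rel1, so the common attributes are a superkey of Rel1 — the join is lossless.

Yes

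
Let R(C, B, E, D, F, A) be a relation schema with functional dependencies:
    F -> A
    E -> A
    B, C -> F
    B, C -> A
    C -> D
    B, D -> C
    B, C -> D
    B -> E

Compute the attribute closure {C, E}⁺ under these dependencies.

{A, C, D, E}

Start with {C, E}.
E -> A applies; add {A} → now {A, C, E}.
C -> D applies; add {D} → now {A, C, D, E}.
No further FD applies.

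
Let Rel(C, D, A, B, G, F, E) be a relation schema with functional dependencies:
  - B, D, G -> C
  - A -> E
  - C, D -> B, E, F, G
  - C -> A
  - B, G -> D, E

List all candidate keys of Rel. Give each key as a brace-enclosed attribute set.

Closure of {B, G} is {A, B, C, D, E, F, G}, the whole schema; {B, G} is a candidate key.
Closure of {C, D} is {A, B, C, D, E, F, G}, the whole schema; {C, D} is a candidate key.
Any other superkey properly contains one of these, so there are no further candidate keys.

{B, G}, {C, D}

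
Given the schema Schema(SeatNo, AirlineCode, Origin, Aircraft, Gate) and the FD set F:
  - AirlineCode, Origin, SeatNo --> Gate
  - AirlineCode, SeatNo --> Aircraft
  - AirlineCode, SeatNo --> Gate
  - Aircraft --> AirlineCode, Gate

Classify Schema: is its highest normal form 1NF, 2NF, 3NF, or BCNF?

Candidate keys: {Aircraft, Origin, SeatNo}, {AirlineCode, Origin, SeatNo}. Prime attributes: {Aircraft, AirlineCode, Origin, SeatNo}.
AirlineCode, SeatNo --> Aircraft: {AirlineCode, SeatNo}⁺ = {Aircraft, AirlineCode, Gate, SeatNo}, which is not all of the attributes, so the left side is not a superkey — BCNF is violated.
AirlineCode, SeatNo --> Gate determines the non-prime attribute {Gate} from a non-superkey — 3NF is violated.
Since {Aircraft} ⊂ {Aircraft, Origin, SeatNo} and {Aircraft}⁺ ⊇ {Gate} with {Gate} non-prime, there is a partial dependency; 2NF fails.

1NF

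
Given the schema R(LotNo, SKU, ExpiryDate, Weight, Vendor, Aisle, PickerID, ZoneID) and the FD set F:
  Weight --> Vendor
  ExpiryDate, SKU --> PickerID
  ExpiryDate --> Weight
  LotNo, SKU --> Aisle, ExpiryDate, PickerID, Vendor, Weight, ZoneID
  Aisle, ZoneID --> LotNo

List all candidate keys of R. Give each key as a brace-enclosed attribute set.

{Aisle, SKU, ZoneID}, {LotNo, SKU}

Attributes never on any right-hand side: {SKU} — every candidate key must contain it.
{LotNo, SKU}⁺ = {Aisle, ExpiryDate, LotNo, PickerID, SKU, Vendor, Weight, ZoneID} — all of the relation — so {LotNo, SKU} is a candidate key.
{Aisle, SKU, ZoneID}⁺ = {Aisle, ExpiryDate, LotNo, PickerID, SKU, Vendor, Weight, ZoneID} — all of the relation — so {Aisle, SKU, ZoneID} is a candidate key.
Any other superkey properly contains one of these, so there are no further candidate keys.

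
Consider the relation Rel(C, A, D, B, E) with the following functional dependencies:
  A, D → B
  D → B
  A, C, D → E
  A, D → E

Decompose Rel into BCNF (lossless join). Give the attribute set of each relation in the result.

Candidate key of the original relation: {A, C, D}.
Within {A, B, C, D, E}: {A, D}⁺ ∩ {A, B, C, D, E} = {A, B, D, E}, not the whole set, so A, D → B, E violates BCNF; decompose into {A, B, D, E} and {A, C, D}.
Within {A, B, D, E}: {D}⁺ ∩ {A, B, D, E} = {B, D}, not the whole set, so D → B violates BCNF; decompose into {B, D} and {A, D, E}.
{B, D} has no BCNF violation.
{A, D, E} has no BCNF violation.
{A, C, D} has no BCNF violation.

{A, C, D}; {A, D, E}; {B, D}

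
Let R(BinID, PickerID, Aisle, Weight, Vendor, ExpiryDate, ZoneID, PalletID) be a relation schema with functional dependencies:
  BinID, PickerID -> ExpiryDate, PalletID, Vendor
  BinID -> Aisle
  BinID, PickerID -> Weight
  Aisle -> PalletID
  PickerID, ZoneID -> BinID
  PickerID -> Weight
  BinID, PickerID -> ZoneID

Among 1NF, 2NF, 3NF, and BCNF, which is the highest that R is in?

Candidate keys: {BinID, PickerID}, {PickerID, ZoneID}. Prime attributes: {BinID, PickerID, ZoneID}.
For BinID -> Aisle we have {BinID}⁺ = {Aisle, BinID, PalletID}; {BinID} is not a superkey, so BCNF fails.
Because {Aisle} is non-prime and the left side of BinID -> Aisle is not a superkey, the relation is not in 3NF.
{BinID} is a proper subset of the key {BinID, PickerID}, and {BinID}⁺ contains the non-prime attributes {Aisle, PalletID} — a partial dependency, so 2NF is violated.

1NF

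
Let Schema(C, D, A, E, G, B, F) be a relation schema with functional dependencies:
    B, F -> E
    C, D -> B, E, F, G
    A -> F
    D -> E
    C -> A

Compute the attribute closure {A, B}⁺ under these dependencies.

{A, B, E, F}

Start with {A, B}.
A -> F applies; add {F} → now {A, B, F}.
B, F -> E applies; add {E} → now {A, B, E, F}.
No further FD applies.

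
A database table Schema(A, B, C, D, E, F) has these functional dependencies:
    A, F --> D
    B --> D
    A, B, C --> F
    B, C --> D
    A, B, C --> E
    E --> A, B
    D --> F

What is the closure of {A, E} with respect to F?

{A, B, D, E, F}

Start with {A, E}.
E --> A, B applies; add {B} → now {A, B, E}.
B --> D applies; add {D} → now {A, B, D, E}.
D --> F applies; add {F} → now {A, B, D, E, F}.
No further FD applies.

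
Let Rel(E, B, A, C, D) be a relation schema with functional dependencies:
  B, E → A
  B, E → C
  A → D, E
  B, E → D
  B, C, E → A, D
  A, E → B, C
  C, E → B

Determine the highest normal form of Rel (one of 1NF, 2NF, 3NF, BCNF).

Candidate keys: {A}, {B, E}, {C, E}. Prime attributes: {A, B, C, E}.
The left-hand side of every FD is a superkey, so BCNF is satisfied.

BCNF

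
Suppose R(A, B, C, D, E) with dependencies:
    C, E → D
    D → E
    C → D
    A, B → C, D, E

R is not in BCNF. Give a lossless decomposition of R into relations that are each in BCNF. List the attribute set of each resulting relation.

Candidate key of the original relation: {A, B}.
Within {A, B, C, D, E}: {C, E}⁺ ∩ {A, B, C, D, E} = {C, D, E}, not the whole set, so C, E → D violates BCNF; decompose into {C, D, E} and {A, B, C, E}.
Within {C, D, E}: {D}⁺ ∩ {C, D, E} = {D, E}, not the whole set, so D → E violates BCNF; decompose into {D, E} and {C, D}.
{D, E} has no BCNF violation.
{C, D} has no BCNF violation.
Within {A, B, C, E}: {C}⁺ ∩ {A, B, C, E} = {C, E}, not the whole set, so C → E violates BCNF; decompose into {C, E} and {A, B, C}.
{C, E} has no BCNF violation.
{A, B, C} has no BCNF violation.

{A, B, C}; {C, D}; {C, E}; {D, E}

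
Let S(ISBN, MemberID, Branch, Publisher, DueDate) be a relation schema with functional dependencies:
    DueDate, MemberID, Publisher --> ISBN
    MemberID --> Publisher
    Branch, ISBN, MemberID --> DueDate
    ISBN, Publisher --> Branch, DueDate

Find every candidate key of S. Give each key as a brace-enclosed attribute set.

{DueDate, MemberID}, {ISBN, MemberID}

No FD produces {MemberID}, so it must be in every candidate key.
{DueDate, MemberID}⁺ = {Branch, DueDate, ISBN, MemberID, Publisher}, which is every attribute, so {DueDate, MemberID} is a candidate key.
{ISBN, MemberID}⁺ = {Branch, DueDate, ISBN, MemberID, Publisher}, which is every attribute, so {ISBN, MemberID} is a candidate key.
No proper subset of any of these is a key, and no other minimal superkey exists.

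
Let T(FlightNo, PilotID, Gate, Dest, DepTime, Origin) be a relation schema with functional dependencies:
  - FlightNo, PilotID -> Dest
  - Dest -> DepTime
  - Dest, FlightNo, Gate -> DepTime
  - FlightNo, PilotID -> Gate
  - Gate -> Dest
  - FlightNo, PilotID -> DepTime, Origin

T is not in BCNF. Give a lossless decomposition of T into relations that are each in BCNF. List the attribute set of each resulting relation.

Candidate key of the original relation: {FlightNo, PilotID}.
In {DepTime, Dest, FlightNo, Gate, Origin, PilotID}, {Dest} is not a superkey ({Dest}⁺ restricted to this set is {DepTime, Dest}), so split on Dest -> DepTime into {DepTime, Dest} and {Dest, FlightNo, Gate, Origin, PilotID}.
{DepTime, Dest} has no BCNF violation.
In {Dest, FlightNo, Gate, Origin, PilotID}, {Gate} is not a superkey ({Gate}⁺ restricted to this set is {Dest, Gate}), so split on Gate -> Dest into {Dest, Gate} and {FlightNo, Gate, Origin, PilotID}.
{Dest, Gate} has no BCNF violation.
{FlightNo, Gate, Origin, PilotID} has no BCNF violation.

{DepTime, Dest}; {Dest, Gate}; {FlightNo, Gate, Origin, PilotID}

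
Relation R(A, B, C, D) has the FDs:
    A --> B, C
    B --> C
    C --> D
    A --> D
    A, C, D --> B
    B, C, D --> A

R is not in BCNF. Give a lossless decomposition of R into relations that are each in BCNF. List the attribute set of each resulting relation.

Candidate keys of the original relation: {A}, {B}.
{A, B, C, D}: {C} determines {C, D} here but is not a superkey — split on C --> D, giving {C, D} and {A, B, C}.
{C, D}: every determinant is a superkey — BCNF.
{A, B, C}: every determinant is a superkey — BCNF.

{A, B, C}; {C, D}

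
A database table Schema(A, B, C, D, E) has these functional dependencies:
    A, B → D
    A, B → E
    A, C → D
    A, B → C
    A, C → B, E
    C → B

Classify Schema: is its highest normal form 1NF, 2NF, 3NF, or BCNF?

3NF

Candidate keys: {A, B}, {A, C}. Prime attributes: {A, B, C}.
C → B: {C}⁺ = {B, C}, which is not all of the attributes, so the left side is not a superkey — BCNF is violated.
Since {B} ⊆ prime attributes and every other non-superkey FD also has a prime right side, the schema is in 3NF.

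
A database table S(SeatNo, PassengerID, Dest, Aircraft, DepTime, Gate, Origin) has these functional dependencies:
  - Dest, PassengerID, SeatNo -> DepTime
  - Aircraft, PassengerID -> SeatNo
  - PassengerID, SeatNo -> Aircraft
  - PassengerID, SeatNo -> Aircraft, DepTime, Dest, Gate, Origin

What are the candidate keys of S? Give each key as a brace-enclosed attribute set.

{PassengerID} never appears on the right of any FD, so every key must include it.
{Aircraft, PassengerID}⁺ = {Aircraft, DepTime, Dest, Gate, Origin, PassengerID, SeatNo}, which is every attribute, so {Aircraft, PassengerID} is a candidate key.
{PassengerID, SeatNo}⁺ = {Aircraft, DepTime, Dest, Gate, Origin, PassengerID, SeatNo}, which is every attribute, so {PassengerID, SeatNo} is a candidate key.
Any other superkey properly contains one of these, so there are no further candidate keys.

{Aircraft, PassengerID}, {PassengerID, SeatNo}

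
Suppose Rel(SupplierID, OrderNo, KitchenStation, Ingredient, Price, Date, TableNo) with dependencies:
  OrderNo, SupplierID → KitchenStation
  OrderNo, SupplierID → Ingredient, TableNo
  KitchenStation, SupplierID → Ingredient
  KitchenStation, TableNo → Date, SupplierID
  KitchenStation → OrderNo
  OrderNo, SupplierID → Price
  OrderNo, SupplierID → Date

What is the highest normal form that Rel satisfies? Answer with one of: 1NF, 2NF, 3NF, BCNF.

3NF

Candidate keys: {KitchenStation, SupplierID}, {KitchenStation, TableNo}, {OrderNo, SupplierID}. Prime attributes: {KitchenStation, OrderNo, SupplierID, TableNo}.
KitchenStation → OrderNo: {KitchenStation}⁺ = {KitchenStation, OrderNo}, which is not all of the attributes, so the left side is not a superkey — BCNF is violated.
But every attribute on its right side ({OrderNo}) is prime, and the same holds for every other non-superkey FD, so 3NF still holds.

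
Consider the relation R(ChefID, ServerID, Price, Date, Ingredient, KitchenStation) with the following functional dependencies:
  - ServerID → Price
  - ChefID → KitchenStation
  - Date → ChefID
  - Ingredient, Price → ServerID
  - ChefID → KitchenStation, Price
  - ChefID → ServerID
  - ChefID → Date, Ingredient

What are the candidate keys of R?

{ChefID}⁺ = {ChefID, Date, Ingredient, KitchenStation, Price, ServerID}, which is every attribute, so {ChefID} is a candidate key.
{Date}⁺ = {ChefID, Date, Ingredient, KitchenStation, Price, ServerID}, which is every attribute, so {Date} is a candidate key.
No proper subset of any of these is a key, and no other minimal superkey exists.

{ChefID}, {Date}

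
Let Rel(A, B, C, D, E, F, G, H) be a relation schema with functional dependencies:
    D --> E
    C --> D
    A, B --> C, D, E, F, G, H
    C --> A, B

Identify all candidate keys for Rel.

{A, B}, {C}

Closure of {C} is {A, B, C, D, E, F, G, H}, the whole schema; {C} is a candidate key.
Closure of {A, B} is {A, B, C, D, E, F, G, H}, the whole schema; {A, B} is a candidate key.
Any other superkey properly contains one of these, so there are no further candidate keys.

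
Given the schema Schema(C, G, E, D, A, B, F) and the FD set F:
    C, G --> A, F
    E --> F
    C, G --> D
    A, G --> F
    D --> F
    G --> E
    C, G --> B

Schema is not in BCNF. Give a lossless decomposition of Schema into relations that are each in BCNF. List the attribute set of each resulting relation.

{A, B, C, D, G}; {E, F}; {E, G}

Candidate key of the original relation: {C, G}.
Within {A, B, C, D, E, F, G}: {E}⁺ ∩ {A, B, C, D, E, F, G} = {E, F}, not the whole set, so E --> F violates BCNF; decompose into {E, F} and {A, B, C, D, E, G}.
{E, F} has no BCNF violation.
Within {A, B, C, D, E, G}: {A, G}⁺ ∩ {A, B, C, D, E, G} = {A, E, G}, not the whole set, so A, G --> E violates BCNF; decompose into {A, E, G} and {A, B, C, D, G}.
Within {A, E, G}: {G}⁺ ∩ {A, E, G} = {E, G}, not the whole set, so G --> E violates BCNF; decompose into {E, G} and {A, G}.
{E, G} has no BCNF violation.
{A, G} has no BCNF violation.
{A, B, C, D, G} has no BCNF violation.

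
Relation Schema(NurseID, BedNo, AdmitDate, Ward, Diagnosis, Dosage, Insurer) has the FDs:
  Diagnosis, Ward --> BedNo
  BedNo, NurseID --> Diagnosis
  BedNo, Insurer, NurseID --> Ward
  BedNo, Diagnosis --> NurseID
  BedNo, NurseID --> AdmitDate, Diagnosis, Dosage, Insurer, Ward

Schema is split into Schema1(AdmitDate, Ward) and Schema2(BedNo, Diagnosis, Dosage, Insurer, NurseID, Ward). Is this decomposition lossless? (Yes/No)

No

Schema1 ∩ Schema2 = {Ward}; its closure under F is {Ward}.
The closure covers neither Schema1 nor Schema2 entirely; the join is not lossless.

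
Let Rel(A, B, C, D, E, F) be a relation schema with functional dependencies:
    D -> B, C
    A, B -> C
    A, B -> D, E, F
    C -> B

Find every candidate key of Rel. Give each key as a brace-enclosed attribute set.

{A} never appears on the right of any FD, so every key must include it.
{A, B} is a candidate key since {A, B}⁺ = {A, B, C, D, E, F} covers every attribute.
{A, C} is a candidate key since {A, C}⁺ = {A, B, C, D, E, F} covers every attribute.
{A, D} is a candidate key since {A, D}⁺ = {A, B, C, D, E, F} covers every attribute.
Any other superkey properly contains one of these, so there are no further candidate keys.

{A, B}, {A, C}, {A, D}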